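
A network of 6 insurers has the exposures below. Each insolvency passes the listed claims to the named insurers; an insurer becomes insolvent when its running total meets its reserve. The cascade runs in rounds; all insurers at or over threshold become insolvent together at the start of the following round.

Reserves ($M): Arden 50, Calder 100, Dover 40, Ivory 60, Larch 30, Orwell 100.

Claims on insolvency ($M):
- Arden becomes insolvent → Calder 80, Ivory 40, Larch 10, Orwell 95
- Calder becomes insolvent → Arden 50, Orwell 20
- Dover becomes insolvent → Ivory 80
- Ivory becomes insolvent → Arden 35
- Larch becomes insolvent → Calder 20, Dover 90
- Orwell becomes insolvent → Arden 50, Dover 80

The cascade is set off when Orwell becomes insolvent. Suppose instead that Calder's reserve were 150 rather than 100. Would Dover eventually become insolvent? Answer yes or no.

yes

With Calder's reserve at 150:
Round 1 — Orwell becomes insolvent (initial).
  Arden: +50 → 50 ≥ 50
  Dover: +80 → 80 ≥ 40
Round 2 — Arden, Dover become insolvent.
  Calder: +80 → 80 < 150
  Ivory: +40+80 → 120 ≥ 60
  Larch: +10 → 10 < 30
Round 3 — Ivory becomes insolvent.
No further insolvencies.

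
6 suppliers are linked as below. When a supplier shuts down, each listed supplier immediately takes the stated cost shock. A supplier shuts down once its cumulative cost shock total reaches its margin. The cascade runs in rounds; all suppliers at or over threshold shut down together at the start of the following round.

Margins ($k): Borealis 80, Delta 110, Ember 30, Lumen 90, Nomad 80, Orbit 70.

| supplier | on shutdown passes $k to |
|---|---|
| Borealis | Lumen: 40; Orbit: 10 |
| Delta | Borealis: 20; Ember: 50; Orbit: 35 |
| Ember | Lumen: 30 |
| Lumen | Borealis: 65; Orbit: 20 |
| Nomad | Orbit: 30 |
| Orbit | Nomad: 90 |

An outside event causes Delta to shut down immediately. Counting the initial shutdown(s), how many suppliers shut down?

2

Round 1 — Delta shuts down (initial).
  Borealis: +20 → 20 < 80
  Ember: +50 → 50 ≥ 30
  Orbit: +35 → 35 < 70
Round 2 — Ember shuts down.
  Lumen: +30 → 30 < 90
No further shutdowns.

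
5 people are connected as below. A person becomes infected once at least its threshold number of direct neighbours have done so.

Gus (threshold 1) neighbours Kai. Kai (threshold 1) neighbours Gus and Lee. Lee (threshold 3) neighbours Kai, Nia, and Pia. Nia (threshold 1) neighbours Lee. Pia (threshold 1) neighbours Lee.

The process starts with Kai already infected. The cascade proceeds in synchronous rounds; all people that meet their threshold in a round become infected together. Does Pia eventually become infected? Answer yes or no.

Round 1 — Kai becomes infected (initial).
Round 2 — checking thresholds:
  Gus: 1 of 1 neighbours ≥ 1, becomes infected.
  Lee: 1 of 3 neighbours < 3, below threshold.
Round 3 — no new infections; cascade stops.

no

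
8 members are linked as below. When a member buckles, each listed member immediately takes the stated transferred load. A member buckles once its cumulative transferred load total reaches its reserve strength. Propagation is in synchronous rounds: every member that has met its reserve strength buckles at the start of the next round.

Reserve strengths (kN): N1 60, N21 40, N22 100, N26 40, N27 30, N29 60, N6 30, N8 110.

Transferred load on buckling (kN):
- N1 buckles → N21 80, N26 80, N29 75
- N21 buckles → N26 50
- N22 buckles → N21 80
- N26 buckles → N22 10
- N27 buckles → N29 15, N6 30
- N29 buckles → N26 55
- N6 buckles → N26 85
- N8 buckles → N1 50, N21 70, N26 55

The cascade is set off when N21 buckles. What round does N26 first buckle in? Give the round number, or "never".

2

Round 1 — N21 buckles (initial).
  N26: +50 → 50 ≥ 40
Round 2 — N26 buckles.
  N22: +10 → 10 < 100
No further bucklings.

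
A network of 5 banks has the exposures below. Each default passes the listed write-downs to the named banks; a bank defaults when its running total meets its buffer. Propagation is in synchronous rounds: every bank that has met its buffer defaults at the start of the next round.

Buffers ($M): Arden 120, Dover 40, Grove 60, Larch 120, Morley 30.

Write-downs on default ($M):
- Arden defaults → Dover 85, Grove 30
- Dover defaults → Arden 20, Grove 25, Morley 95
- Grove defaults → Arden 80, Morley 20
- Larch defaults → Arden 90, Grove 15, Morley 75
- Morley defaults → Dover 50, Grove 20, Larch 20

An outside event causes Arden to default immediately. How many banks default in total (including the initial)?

4

Round 1 — Arden defaults (initial).
  Dover: +85 → 85 ≥ 40
  Grove: +30 → 30 < 60
Round 2 — Dover defaults.
  Grove: +25 → 55 < 60
  Morley: +95 → 95 ≥ 30
Round 3 — Morley defaults.
  Grove: +20 → 75 ≥ 60
  Larch: +20 → 20 < 120
Round 4 — Grove defaults.
No further defaults.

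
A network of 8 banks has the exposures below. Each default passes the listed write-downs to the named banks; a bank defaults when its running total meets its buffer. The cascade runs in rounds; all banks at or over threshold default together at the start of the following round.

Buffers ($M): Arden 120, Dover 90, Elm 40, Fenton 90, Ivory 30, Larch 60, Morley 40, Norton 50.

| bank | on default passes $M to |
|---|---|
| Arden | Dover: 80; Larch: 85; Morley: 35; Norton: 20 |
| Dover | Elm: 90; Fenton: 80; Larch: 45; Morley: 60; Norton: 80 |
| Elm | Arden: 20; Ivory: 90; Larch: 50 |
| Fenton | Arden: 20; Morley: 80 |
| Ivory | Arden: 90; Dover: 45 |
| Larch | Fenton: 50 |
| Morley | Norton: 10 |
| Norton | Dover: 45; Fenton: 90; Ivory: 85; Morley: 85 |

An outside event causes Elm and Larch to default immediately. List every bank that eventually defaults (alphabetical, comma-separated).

Round 1 — Elm, Larch default (initial).
  Arden: +20 → 20 < 120
  Fenton: +50 → 50 < 90
  Ivory: +90 → 90 ≥ 30
Round 2 — Ivory defaults.
  Arden: +90 → 110 < 120
  Dover: +45 → 45 < 90
No further defaults.

Elm, Ivory, Larch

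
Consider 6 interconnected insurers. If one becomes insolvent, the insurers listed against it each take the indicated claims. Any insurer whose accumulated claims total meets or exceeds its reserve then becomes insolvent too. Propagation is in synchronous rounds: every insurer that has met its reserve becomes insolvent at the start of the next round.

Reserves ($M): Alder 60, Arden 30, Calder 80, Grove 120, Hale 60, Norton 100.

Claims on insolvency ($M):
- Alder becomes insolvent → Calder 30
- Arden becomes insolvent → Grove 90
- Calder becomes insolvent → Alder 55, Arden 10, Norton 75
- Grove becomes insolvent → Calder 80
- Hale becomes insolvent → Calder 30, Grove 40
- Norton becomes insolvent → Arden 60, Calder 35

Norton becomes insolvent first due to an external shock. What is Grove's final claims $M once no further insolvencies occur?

90

Round 1 — Norton becomes insolvent (initial).
  Arden: +60 → 60 ≥ 30
  Calder: +35 → 35 < 80
Round 2 — Arden becomes insolvent.
  Grove: +90 → 90 < 120
No further insolvencies.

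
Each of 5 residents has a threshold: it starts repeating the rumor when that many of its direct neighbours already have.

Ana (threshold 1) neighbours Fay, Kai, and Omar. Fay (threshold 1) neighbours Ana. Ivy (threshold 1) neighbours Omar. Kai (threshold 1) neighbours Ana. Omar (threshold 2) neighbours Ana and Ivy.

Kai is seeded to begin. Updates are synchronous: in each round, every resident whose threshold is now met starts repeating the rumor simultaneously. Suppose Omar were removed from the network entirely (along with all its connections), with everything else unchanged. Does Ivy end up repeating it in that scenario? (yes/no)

With Omar removed:
Round 1 — Kai starts repeating the rumor (initial).
Round 2 — checking thresholds:
  Ana: 1 of 2 neighbours ≥ 1, starts repeating the rumor.
Round 3 — checking thresholds:
  Fay: 1 of 1 neighbours ≥ 1, starts repeating the rumor.
Round 4 — no new spreads; cascade stops.

no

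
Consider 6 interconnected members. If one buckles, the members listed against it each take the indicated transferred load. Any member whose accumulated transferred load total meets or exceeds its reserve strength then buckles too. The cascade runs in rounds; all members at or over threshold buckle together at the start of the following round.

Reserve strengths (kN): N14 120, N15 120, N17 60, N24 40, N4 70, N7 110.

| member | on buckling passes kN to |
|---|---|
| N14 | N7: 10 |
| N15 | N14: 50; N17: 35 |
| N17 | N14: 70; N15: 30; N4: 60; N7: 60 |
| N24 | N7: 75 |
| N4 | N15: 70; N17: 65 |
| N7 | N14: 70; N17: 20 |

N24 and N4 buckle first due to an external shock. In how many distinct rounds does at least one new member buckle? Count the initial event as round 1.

4

Round 1 — N24, N4 buckle (initial).
  N15: +70 → 70 < 120
  N17: +65 → 65 ≥ 60
  N7: +75 → 75 < 110
Round 2 — N17 buckles.
  N14: +70 → 70 < 120
  N15: +30 → 100 < 120
  N7: +60 → 135 ≥ 110
Round 3 — N7 buckles.
  N14: +70 → 140 ≥ 120
Round 4 — N14 buckles.
No further bucklings.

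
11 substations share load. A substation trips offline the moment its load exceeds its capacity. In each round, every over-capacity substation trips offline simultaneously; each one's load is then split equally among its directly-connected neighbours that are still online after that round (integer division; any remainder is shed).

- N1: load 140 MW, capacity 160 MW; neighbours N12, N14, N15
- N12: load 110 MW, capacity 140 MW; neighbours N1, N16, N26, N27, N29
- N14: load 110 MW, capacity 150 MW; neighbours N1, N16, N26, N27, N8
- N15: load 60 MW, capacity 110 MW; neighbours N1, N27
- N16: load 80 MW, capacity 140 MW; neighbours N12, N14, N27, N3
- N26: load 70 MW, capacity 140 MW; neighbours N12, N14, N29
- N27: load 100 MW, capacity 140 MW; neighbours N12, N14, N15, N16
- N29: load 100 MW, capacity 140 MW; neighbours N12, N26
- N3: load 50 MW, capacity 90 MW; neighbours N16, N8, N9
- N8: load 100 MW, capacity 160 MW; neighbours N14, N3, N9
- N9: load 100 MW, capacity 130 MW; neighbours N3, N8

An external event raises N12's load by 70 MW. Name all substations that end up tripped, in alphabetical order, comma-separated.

N1, N12, N14, N15, N16, N26, N27, N29, N3, N8, N9

Round 1 — N12 at 180 > 140. N12 trips offline.
  N12 sheds 180 MW to N1, N16, N26, N27, N29: 36 each.
    N1: 140+36 = 176 > 160
    N16: 80+36 = 116 ≤ 140
    N26: 70+36 = 106 ≤ 140
    N27: 100+36 = 136 ≤ 140
    N29: 100+36 = 136 ≤ 140
Round 2 — N1 trips offline.
  N1 sheds 176 MW to N14, N15: 88 each.
    N14: 110+88 = 198 > 150
    N15: 60+88 = 148 > 110
Round 3 — N14, N15 trip offline.
  N14 sheds 198 MW to N16, N26, N27, N8: 49 each (2 lost).
    N16: 116+49 = 165 > 140
    N26: 106+49 = 155 > 140
    N27: 136+49 = 185 > 140
    N8: 100+49 = 149 ≤ 160
  N15 sheds 148 MW to N27: 148 each.
    N27: 185+148 = 333 > 140
Round 4 — N16, N26, N27 trip offline.
  N16 sheds 165 MW to N3: 165 each.
    N3: 50+165 = 215 > 90
  N26 sheds 155 MW to N29: 155 each.
    N29: 136+155 = 291 > 140
  N27 sheds 333 MW: no online neighbours, lost.
Round 5 — N29, N3 trip offline.
  N29 sheds 291 MW: no online neighbours, lost.
  N3 sheds 215 MW to N8, N9: 107 each (1 lost).
    N8: 149+107 = 256 > 160
    N9: 100+107 = 207 > 130
Round 6 — N8, N9 trip offline.
  N8 sheds 256 MW: no online neighbours, lost.
  N9 sheds 207 MW: no online neighbours, lost.
No further trips.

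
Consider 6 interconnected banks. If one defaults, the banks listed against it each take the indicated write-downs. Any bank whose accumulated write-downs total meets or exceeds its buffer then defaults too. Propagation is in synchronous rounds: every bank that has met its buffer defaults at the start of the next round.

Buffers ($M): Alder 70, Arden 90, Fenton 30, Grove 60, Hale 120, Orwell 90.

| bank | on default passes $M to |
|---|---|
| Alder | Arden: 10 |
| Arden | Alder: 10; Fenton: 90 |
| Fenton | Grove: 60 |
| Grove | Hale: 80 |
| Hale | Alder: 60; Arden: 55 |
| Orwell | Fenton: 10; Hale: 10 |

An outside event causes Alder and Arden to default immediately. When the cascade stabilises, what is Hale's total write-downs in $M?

Round 1 — Alder, Arden default (initial).
  Fenton: +90 → 90 ≥ 30
Round 2 — Fenton defaults.
  Grove: +60 → 60 ≥ 60
Round 3 — Grove defaults.
  Hale: +80 → 80 < 120
No further defaults.

80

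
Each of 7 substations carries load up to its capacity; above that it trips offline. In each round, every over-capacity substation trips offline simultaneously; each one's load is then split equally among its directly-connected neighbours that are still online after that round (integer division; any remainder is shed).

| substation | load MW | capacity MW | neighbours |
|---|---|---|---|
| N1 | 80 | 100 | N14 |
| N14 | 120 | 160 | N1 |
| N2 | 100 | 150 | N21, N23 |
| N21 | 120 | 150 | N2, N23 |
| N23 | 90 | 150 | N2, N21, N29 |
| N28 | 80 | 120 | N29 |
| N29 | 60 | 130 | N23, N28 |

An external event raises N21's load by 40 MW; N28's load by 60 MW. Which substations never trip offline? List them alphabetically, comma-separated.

N1, N14

Round 1 — N21 at 160 > 150; N28 at 140 > 120. N21, N28 trip offline.
  N21 sheds 160 MW to N2, N23: 80 each.
    N2: 100+80 = 180 > 150
    N23: 90+80 = 170 > 150
  N28 sheds 140 MW to N29: 140 each.
    N29: 60+140 = 200 > 130
Round 2 — N2, N23, N29 trip offline.
  N2 sheds 180 MW: no online neighbours, lost.
  N23 sheds 170 MW: no online neighbours, lost.
  N29 sheds 200 MW: no online neighbours, lost.
No further trips.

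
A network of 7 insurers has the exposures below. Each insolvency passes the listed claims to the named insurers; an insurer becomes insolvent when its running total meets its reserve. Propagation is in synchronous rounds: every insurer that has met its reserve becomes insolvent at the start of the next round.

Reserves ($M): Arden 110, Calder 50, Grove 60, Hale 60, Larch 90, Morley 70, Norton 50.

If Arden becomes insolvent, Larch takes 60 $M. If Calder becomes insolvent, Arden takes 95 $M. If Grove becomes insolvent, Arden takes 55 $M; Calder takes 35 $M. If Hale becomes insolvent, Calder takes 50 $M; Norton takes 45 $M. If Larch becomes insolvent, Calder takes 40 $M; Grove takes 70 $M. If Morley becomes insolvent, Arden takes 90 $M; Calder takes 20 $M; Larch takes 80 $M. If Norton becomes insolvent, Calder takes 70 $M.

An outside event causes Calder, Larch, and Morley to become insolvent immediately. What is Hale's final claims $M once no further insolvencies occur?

Round 1 — Calder, Larch, Morley become insolvent (initial).
  Arden: +95+90 → 185 ≥ 110
  Grove: +70 → 70 ≥ 60
Round 2 — Arden, Grove become insolvent.
No further insolvencies.

0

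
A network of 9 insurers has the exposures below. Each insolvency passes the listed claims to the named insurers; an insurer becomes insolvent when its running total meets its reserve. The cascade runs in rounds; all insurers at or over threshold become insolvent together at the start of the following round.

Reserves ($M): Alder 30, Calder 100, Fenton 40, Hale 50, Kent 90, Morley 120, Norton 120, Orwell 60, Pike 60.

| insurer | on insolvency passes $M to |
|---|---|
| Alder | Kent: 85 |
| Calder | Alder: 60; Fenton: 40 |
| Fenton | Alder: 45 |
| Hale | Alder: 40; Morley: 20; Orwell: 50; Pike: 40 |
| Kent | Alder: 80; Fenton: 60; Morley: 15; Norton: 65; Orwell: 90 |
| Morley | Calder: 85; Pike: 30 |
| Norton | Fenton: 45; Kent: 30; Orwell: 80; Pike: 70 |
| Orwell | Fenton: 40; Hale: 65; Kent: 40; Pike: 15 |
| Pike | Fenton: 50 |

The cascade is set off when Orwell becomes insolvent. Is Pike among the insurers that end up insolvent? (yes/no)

no

Round 1 — Orwell becomes insolvent (initial).
  Fenton: +40 → 40 ≥ 40
  Hale: +65 → 65 ≥ 50
  Kent: +40 → 40 < 90
  Pike: +15 → 15 < 60
Round 2 — Fenton, Hale become insolvent.
  Alder: +45+40 → 85 ≥ 30
  Morley: +20 → 20 < 120
  Pike: +40 → 55 < 60
Round 3 — Alder becomes insolvent.
  Kent: +85 → 125 ≥ 90
Round 4 — Kent becomes insolvent.
  Morley: +15 → 35 < 120
  Norton: +65 → 65 < 120
No further insolvencies.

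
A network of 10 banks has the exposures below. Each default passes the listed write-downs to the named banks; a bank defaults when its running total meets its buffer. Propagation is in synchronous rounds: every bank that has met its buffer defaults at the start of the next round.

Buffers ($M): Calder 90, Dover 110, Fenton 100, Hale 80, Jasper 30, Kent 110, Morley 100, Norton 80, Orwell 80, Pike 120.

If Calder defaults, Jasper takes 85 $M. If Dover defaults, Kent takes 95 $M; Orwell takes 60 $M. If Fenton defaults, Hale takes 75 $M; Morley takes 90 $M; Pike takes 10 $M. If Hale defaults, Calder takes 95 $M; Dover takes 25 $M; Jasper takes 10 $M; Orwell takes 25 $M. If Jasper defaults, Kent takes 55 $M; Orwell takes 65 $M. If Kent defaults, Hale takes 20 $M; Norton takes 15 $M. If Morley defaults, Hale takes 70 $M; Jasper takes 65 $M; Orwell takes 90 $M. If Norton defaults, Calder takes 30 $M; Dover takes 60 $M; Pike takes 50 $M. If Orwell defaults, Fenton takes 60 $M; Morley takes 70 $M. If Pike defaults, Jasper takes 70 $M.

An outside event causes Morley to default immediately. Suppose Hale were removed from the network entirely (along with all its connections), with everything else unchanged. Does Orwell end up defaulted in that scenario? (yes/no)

With Hale removed:
Round 1 — Morley defaults (initial).
  Jasper: +65 → 65 ≥ 30
  Orwell: +90 → 90 ≥ 80
Round 2 — Jasper, Orwell default.
  Fenton: +60 → 60 < 100
  Kent: +55 → 55 < 110
No further defaults.

yes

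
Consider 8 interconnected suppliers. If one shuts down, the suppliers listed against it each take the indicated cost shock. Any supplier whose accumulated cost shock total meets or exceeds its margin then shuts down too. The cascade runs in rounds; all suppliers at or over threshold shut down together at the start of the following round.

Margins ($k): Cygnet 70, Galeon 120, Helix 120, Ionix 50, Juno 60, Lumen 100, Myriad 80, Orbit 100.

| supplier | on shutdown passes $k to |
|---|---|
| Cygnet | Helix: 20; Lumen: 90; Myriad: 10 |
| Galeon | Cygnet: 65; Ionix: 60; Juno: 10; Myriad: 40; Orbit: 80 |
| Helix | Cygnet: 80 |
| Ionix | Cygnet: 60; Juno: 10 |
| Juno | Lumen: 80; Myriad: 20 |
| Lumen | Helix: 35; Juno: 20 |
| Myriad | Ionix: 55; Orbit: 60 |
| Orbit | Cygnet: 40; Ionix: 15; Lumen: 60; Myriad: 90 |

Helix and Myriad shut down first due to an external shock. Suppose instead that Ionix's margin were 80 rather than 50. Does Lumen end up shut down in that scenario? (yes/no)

With Ionix's margin at 80:
Round 1 — Helix, Myriad shut down (initial).
  Cygnet: +80 → 80 ≥ 70
  Ionix: +55 → 55 < 80
  Orbit: +60 → 60 < 100
Round 2 — Cygnet shuts down.
  Lumen: +90 → 90 < 100
No further shutdowns.

no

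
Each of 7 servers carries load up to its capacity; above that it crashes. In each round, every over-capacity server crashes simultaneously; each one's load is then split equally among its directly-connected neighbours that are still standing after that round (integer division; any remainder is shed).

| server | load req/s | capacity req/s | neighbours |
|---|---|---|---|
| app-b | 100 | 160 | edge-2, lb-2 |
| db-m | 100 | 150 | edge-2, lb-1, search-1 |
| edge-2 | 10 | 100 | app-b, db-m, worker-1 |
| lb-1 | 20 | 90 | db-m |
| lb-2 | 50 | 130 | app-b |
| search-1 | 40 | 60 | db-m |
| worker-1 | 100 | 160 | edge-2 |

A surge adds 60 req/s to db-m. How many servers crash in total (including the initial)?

2

Round 1 — db-m at 160 > 150. db-m crashes.
  db-m sheds 160 req/s to edge-2, lb-1, search-1: 53 each (1 lost).
    edge-2: 10+53 = 63 ≤ 100
    lb-1: 20+53 = 73 ≤ 90
    search-1: 40+53 = 93 > 60
Round 2 — search-1 crashes.
  search-1 sheds 93 req/s: no online neighbours, lost.
No further crashes.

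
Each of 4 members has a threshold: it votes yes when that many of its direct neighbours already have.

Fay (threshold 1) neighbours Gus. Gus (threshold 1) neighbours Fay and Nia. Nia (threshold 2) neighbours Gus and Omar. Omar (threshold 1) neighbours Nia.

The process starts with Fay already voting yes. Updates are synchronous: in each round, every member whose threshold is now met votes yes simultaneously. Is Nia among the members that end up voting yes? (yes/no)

no

Round 1 — Fay votes yes (initial).
Round 2 — checking thresholds:
  Gus: 1 of 2 neighbours ≥ 1, votes yes.
Round 3 — no new yes votes; cascade stops.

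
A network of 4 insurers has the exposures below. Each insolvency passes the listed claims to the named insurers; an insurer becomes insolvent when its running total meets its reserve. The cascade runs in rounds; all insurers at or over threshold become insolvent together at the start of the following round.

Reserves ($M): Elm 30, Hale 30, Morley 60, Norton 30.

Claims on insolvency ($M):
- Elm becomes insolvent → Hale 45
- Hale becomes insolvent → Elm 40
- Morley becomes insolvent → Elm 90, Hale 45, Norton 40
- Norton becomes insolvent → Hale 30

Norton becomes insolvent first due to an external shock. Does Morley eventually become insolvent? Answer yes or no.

no

Round 1 — Norton becomes insolvent (initial).
  Hale: +30 → 30 ≥ 30
Round 2 — Hale becomes insolvent.
  Elm: +40 → 40 ≥ 30
Round 3 — Elm becomes insolvent.
No further insolvencies.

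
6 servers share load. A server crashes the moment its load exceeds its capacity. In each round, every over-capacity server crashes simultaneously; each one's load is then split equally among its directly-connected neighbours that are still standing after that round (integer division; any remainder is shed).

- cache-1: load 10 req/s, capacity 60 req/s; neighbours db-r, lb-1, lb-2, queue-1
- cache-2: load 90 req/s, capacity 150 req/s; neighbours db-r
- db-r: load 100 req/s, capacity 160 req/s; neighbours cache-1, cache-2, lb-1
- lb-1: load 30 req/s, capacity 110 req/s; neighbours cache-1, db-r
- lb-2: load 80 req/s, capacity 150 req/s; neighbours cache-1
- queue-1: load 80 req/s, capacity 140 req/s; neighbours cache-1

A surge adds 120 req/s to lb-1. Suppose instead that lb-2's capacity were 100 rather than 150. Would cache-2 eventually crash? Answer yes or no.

yes

With lb-2's capacity at 100:
Round 1 — lb-1 at 150 > 110. lb-1 crashes.
  lb-1 sheds 150 req/s to cache-1, db-r: 75 each.
    cache-1: 10+75 = 85 > 60
    db-r: 100+75 = 175 > 160
Round 2 — cache-1, db-r crash.
  cache-1 sheds 85 req/s to lb-2, queue-1: 42 each (1 lost).
    lb-2: 80+42 = 122 > 100
    queue-1: 80+42 = 122 ≤ 140
  db-r sheds 175 req/s to cache-2: 175 each.
    cache-2: 90+175 = 265 > 150
Round 3 — cache-2, lb-2 crash.
  cache-2 sheds 265 req/s: no online neighbours, lost.
  lb-2 sheds 122 req/s: no online neighbours, lost.
No further crashes.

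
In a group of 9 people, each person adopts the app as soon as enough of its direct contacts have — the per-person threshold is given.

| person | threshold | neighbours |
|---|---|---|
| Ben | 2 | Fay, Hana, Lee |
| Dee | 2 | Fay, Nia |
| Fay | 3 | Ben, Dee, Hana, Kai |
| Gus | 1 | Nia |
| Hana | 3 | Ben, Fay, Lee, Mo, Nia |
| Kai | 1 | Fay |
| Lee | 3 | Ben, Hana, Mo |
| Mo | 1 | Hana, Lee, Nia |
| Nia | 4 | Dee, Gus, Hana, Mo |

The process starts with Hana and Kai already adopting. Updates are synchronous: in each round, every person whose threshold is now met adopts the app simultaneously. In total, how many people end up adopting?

Round 1 — Hana, Kai adopt the app (initial).
Round 2 — checking thresholds:
  Ben: 1 of 3 neighbours < 2, not yet.
  Fay: 2 of 4 neighbours < 3, not yet.
  Lee: 1 of 3 neighbours < 3, not yet.
  Mo: 1 of 3 neighbours ≥ 1, adopts the app.
  Nia: 1 of 4 neighbours < 4, not yet.
Round 3 — no new adoptions; cascade stops.

3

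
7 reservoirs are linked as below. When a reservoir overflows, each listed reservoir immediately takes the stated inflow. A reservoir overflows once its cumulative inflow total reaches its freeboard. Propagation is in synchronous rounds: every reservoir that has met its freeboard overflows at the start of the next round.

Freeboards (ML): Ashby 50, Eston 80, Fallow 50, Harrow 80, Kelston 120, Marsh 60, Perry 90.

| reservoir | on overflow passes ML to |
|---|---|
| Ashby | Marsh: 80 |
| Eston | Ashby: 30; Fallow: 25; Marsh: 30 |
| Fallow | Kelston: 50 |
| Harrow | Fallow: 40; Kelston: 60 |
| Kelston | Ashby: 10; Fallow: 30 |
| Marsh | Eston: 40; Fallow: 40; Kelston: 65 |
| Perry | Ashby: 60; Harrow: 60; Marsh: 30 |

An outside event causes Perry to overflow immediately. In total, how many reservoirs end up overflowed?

3

Round 1 — Perry overflows (initial).
  Ashby: +60 → 60 ≥ 50
  Harrow: +60 → 60 < 80
  Marsh: +30 → 30 < 60
Round 2 — Ashby overflows.
  Marsh: +80 → 110 ≥ 60
Round 3 — Marsh overflows.
  Eston: +40 → 40 < 80
  Fallow: +40 → 40 < 50
  Kelston: +65 → 65 < 120
No further overflows.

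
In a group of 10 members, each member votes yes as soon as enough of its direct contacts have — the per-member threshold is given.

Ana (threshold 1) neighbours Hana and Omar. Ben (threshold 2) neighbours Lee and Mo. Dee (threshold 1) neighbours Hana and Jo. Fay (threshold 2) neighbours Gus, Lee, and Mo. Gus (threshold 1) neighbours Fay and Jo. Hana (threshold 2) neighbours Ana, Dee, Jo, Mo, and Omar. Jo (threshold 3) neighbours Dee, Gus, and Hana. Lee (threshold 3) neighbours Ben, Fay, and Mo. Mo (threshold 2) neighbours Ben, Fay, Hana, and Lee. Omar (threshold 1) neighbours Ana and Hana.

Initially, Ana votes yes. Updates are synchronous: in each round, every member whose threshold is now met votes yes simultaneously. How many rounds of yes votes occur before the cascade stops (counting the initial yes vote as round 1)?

4

Round 1 — Ana votes yes (initial).
Round 2 — checking thresholds:
  Hana: 1 of 5 neighbours < 2, not yet.
  Omar: 1 of 2 neighbours ≥ 1, votes yes.
Round 3 — checking thresholds:
  Hana: 2 of 5 neighbours ≥ 2, votes yes.
Round 4 — checking thresholds:
  Dee: 1 of 2 neighbours ≥ 1, votes yes.
  Jo: 1 of 3 neighbours < 3, not yet.
  Mo: 1 of 4 neighbours < 2, not yet.
Round 5 — no new yes votes; cascade stops.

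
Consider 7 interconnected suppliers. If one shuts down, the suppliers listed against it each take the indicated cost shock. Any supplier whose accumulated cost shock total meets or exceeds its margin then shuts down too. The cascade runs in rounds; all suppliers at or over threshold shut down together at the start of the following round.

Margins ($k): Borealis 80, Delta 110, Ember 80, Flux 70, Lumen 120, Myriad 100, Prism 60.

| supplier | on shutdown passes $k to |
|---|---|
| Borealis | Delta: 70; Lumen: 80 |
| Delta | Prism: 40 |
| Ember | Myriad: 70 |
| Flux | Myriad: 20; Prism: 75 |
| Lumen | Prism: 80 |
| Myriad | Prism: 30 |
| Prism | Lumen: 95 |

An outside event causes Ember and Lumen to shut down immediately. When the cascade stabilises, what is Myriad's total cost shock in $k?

70

Round 1 — Ember, Lumen shut down (initial).
  Myriad: +70 → 70 < 100
  Prism: +80 → 80 ≥ 60
Round 2 — Prism shuts down.
No further shutdowns.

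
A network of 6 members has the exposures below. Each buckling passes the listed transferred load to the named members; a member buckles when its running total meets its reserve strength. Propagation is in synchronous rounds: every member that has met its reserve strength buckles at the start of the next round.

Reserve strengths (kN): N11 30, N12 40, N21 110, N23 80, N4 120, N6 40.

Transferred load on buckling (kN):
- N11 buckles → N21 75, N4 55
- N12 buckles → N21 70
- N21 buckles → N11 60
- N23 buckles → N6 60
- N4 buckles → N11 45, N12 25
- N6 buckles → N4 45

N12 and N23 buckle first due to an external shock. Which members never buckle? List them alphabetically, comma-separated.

Round 1 — N12, N23 buckle (initial).
  N21: +70 → 70 < 110
  N6: +60 → 60 ≥ 40
Round 2 — N6 buckles.
  N4: +45 → 45 < 120
No further bucklings.

N11, N21, N4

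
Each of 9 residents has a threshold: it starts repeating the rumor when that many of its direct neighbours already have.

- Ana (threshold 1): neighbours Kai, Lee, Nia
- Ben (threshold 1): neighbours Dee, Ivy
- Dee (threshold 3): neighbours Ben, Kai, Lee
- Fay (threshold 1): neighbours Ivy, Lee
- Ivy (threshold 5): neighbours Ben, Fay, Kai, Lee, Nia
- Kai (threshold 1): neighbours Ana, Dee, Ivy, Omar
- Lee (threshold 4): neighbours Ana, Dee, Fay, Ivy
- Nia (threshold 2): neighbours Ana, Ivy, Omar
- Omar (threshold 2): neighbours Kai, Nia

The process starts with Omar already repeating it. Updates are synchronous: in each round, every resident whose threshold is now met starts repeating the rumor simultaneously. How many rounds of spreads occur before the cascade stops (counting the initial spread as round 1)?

Round 1 — Omar starts repeating the rumor (initial).
Round 2 — checking thresholds:
  Kai: 1 of 4 neighbours ≥ 1, starts repeating the rumor.
  Nia: 1 of 3 neighbours < 2, below threshold.
Round 3 — checking thresholds:
  Ana: 1 of 3 neighbours ≥ 1, starts repeating the rumor.
  Dee: 1 of 3 neighbours < 3, below threshold.
  Ivy: 1 of 5 neighbours < 5, below threshold.
  Nia: 1 of 3 neighbours < 2, below threshold.
Round 4 — checking thresholds:
  Dee: 1 of 3 neighbours < 3, below threshold.
  Ivy: 1 of 5 neighbours < 5, below threshold.
  Lee: 1 of 4 neighbours < 4, below threshold.
  Nia: 2 of 3 neighbours ≥ 2, starts repeating the rumor.
Round 5 — no new spreads; cascade stops.

4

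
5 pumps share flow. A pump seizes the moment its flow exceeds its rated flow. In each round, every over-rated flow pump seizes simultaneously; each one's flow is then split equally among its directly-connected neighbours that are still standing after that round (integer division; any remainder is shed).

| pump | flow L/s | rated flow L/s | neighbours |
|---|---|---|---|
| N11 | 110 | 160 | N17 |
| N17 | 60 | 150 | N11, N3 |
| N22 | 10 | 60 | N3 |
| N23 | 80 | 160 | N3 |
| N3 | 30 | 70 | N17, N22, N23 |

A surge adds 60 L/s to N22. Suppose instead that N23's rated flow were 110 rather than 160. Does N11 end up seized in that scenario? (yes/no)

With N23's rated flow at 110:
Round 1 — N22 at 70 > 60. N22 seizes.
  N22 sheds 70 L/s to N3: 70 each.
    N3: 30+70 = 100 > 70
Round 2 — N3 seizes.
  N3 sheds 100 L/s to N17, N23: 50 each.
    N17: 60+50 = 110 ≤ 150
    N23: 80+50 = 130 > 110
Round 3 — N23 seizes.
  N23 sheds 130 L/s: no online neighbours, lost.
No further seizures.

no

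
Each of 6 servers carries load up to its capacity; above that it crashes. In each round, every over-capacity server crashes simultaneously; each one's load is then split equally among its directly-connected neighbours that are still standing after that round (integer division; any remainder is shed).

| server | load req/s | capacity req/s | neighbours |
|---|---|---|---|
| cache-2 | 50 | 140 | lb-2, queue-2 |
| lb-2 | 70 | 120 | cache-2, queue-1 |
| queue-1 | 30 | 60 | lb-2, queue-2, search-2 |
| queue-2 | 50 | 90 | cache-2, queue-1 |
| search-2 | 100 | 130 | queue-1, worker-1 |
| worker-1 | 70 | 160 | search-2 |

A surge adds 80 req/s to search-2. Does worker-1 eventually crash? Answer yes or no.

Round 1 — search-2 at 180 > 130. search-2 crashes.
  search-2 sheds 180 req/s to queue-1, worker-1: 90 each.
    queue-1: 30+90 = 120 > 60
    worker-1: 70+90 = 160 ≤ 160
Round 2 — queue-1 crashes.
  queue-1 sheds 120 req/s to lb-2, queue-2: 60 each.
    lb-2: 70+60 = 130 > 120
    queue-2: 50+60 = 110 > 90
Round 3 — lb-2, queue-2 crash.
  lb-2 sheds 130 req/s to cache-2: 130 each.
    cache-2: 50+130 = 180 > 140
  queue-2 sheds 110 req/s to cache-2: 110 each.
    cache-2: 180+110 = 290 > 140
Round 4 — cache-2 crashes.
  cache-2 sheds 290 req/s: no online neighbours, lost.
No further crashes.

no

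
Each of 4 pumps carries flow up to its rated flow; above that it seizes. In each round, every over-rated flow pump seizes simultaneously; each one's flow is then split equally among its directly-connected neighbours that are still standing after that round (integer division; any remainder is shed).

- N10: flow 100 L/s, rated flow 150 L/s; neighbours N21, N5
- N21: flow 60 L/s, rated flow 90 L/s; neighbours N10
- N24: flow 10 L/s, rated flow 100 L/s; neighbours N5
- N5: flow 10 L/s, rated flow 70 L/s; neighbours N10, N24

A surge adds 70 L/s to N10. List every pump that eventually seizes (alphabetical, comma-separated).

N10, N21, N24, N5

Round 1 — N10 at 170 > 150. N10 seizes.
  N10 sheds 170 L/s to N21, N5: 85 each.
    N21: 60+85 = 145 > 90
    N5: 10+85 = 95 > 70
Round 2 — N21, N5 seize.
  N21 sheds 145 L/s: no online neighbours, lost.
  N5 sheds 95 L/s to N24: 95 each.
    N24: 10+95 = 105 > 100
Round 3 — N24 seizes.
  N24 sheds 105 L/s: no online neighbours, lost.
No further seizures.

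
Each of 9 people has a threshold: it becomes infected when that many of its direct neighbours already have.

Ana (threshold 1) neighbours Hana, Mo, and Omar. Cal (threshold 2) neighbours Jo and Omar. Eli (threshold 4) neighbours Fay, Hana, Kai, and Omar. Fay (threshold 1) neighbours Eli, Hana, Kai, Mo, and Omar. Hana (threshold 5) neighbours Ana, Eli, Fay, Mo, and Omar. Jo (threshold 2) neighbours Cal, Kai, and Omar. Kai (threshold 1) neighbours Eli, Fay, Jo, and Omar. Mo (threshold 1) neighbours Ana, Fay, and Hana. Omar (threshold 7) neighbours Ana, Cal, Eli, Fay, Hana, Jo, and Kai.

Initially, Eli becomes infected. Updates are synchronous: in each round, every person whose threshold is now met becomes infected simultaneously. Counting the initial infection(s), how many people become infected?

Round 1 — Eli becomes infected (initial).
Round 2 — checking thresholds:
  Fay: 1 of 5 neighbours ≥ 1, becomes infected.
  Hana: 1 of 5 neighbours < 5, not yet.
  Kai: 1 of 4 neighbours ≥ 1, becomes infected.
  Omar: 1 of 7 neighbours < 7, not yet.
Round 3 — checking thresholds:
  Hana: 2 of 5 neighbours < 5, not yet.
  Jo: 1 of 3 neighbours < 2, not yet.
  Mo: 1 of 3 neighbours ≥ 1, becomes infected.
  Omar: 3 of 7 neighbours < 7, not yet.
Round 4 — checking thresholds:
  Ana: 1 of 3 neighbours ≥ 1, becomes infected.
  Hana: 3 of 5 neighbours < 5, not yet.
  Jo: 1 of 3 neighbours < 2, not yet.
  Omar: 3 of 7 neighbours < 7, not yet.
Round 5 — no new infections; cascade stops.

5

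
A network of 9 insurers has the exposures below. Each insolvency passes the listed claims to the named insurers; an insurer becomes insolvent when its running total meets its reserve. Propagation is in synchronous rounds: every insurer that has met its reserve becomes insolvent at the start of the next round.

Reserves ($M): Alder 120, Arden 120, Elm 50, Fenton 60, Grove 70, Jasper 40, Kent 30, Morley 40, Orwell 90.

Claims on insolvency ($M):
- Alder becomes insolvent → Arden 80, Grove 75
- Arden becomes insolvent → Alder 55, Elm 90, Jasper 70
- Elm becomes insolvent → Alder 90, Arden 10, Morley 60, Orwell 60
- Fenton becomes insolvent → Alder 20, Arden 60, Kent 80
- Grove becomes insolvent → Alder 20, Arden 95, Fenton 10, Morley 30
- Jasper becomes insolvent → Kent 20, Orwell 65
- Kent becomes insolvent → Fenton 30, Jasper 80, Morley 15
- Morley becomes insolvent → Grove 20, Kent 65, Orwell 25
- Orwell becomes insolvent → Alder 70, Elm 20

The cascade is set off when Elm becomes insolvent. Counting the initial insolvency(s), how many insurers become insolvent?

Round 1 — Elm becomes insolvent (initial).
  Alder: +90 → 90 < 120
  Arden: +10 → 10 < 120
  Morley: +60 → 60 ≥ 40
  Orwell: +60 → 60 < 90
Round 2 — Morley becomes insolvent.
  Grove: +20 → 20 < 70
  Kent: +65 → 65 ≥ 30
  Orwell: +25 → 85 < 90
Round 3 — Kent becomes insolvent.
  Fenton: +30 → 30 < 60
  Jasper: +80 → 80 ≥ 40
Round 4 — Jasper becomes insolvent.
  Orwell: +65 → 150 ≥ 90
Round 5 — Orwell becomes insolvent.
  Alder: +70 → 160 ≥ 120
Round 6 — Alder becomes insolvent.
  Arden: +80 → 90 < 120
  Grove: +75 → 95 ≥ 70
Round 7 — Grove becomes insolvent.
  Arden: +95 → 185 ≥ 120
  Fenton: +10 → 40 < 60
Round 8 — Arden becomes insolvent.
No further insolvencies.

8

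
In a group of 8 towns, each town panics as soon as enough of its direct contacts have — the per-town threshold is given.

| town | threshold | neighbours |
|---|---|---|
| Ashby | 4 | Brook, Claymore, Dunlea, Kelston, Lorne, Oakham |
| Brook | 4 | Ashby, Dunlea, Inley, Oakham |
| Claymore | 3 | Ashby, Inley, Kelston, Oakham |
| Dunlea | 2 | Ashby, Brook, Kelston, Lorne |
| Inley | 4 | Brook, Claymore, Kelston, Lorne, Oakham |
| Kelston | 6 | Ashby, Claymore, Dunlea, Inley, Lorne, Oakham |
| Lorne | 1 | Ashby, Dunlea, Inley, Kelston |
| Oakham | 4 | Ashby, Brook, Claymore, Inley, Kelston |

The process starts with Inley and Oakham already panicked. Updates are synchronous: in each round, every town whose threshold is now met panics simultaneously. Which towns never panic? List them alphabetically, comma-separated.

Round 1 — Inley, Oakham panic (initial).
Round 2 — checking thresholds:
  Ashby: 1 of 6 neighbours < 4, not yet.
  Brook: 2 of 4 neighbours < 4, not yet.
  Claymore: 2 of 4 neighbours < 3, not yet.
  Kelston: 2 of 6 neighbours < 6, not yet.
  Lorne: 1 of 4 neighbours ≥ 1, panics.
Round 3 — no new panics; cascade stops.

Ashby, Brook, Claymore, Dunlea, Kelston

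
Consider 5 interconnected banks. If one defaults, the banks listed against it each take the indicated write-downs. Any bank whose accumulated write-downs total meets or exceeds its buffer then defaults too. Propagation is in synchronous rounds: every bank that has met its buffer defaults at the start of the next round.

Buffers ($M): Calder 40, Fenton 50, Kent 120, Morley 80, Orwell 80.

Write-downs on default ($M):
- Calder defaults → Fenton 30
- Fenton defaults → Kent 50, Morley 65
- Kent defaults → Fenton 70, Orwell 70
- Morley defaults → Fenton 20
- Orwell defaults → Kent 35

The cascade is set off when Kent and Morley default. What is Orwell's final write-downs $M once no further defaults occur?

70

Round 1 — Kent, Morley default (initial).
  Fenton: +70+20 → 90 ≥ 50
  Orwell: +70 → 70 < 80
Round 2 — Fenton defaults.
No further defaults.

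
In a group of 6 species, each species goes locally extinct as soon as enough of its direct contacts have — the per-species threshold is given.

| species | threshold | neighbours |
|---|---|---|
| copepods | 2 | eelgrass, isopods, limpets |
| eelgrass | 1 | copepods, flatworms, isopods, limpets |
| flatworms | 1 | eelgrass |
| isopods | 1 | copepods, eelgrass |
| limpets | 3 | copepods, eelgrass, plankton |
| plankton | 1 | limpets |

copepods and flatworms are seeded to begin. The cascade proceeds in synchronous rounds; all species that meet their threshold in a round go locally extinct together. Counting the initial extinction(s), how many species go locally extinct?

4

Round 1 — copepods, flatworms go locally extinct (initial).
Round 2 — checking thresholds:
  eelgrass: 2 of 4 neighbours ≥ 1, goes locally extinct.
  isopods: 1 of 2 neighbours ≥ 1, goes locally extinct.
  limpets: 1 of 3 neighbours < 3, holds.
Round 3 — no new extinctions; cascade stops.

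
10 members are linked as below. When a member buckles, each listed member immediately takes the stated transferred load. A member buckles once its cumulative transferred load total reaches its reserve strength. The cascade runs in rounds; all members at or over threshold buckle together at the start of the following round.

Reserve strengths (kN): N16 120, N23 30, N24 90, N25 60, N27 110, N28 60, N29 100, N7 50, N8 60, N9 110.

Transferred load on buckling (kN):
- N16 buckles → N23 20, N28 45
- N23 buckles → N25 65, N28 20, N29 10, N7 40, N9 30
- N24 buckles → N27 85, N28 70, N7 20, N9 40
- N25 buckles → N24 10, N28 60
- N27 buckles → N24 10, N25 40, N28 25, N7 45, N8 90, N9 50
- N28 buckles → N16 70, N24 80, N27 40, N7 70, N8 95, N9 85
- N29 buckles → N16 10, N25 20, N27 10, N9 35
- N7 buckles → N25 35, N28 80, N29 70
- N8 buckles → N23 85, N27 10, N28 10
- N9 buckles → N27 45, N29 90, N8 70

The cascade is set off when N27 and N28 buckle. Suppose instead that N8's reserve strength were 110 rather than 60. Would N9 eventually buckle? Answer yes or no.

With N8's reserve strength at 110:
Round 1 — N27, N28 buckle (initial).
  N16: +70 → 70 < 120
  N24: +10+80 → 90 ≥ 90
  N25: +40 → 40 < 60
  N7: +45+70 → 115 ≥ 50
  N8: +90+95 → 185 ≥ 110
  N9: +50+85 → 135 ≥ 110
Round 2 — N24, N7, N8, N9 buckle.
  N23: +85 → 85 ≥ 30
  N25: +35 → 75 ≥ 60
  N29: +70+90 → 160 ≥ 100
Round 3 — N23, N25, N29 buckle.
  N16: +10 → 80 < 120
No further bucklings.

yes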